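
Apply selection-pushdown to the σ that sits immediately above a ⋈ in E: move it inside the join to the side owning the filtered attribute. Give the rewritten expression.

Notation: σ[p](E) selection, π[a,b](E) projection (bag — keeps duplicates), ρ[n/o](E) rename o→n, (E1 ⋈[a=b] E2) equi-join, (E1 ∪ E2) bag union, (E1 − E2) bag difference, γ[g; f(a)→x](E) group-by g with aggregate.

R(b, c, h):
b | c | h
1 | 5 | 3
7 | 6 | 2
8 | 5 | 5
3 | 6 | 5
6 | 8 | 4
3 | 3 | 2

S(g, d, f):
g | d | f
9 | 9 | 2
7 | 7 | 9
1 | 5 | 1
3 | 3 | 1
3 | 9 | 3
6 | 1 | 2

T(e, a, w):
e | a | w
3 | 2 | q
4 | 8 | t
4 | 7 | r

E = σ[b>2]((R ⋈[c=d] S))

σ filters on b, owned by the left side.
E' = (σ[b>2](R) ⋈[c=d] S)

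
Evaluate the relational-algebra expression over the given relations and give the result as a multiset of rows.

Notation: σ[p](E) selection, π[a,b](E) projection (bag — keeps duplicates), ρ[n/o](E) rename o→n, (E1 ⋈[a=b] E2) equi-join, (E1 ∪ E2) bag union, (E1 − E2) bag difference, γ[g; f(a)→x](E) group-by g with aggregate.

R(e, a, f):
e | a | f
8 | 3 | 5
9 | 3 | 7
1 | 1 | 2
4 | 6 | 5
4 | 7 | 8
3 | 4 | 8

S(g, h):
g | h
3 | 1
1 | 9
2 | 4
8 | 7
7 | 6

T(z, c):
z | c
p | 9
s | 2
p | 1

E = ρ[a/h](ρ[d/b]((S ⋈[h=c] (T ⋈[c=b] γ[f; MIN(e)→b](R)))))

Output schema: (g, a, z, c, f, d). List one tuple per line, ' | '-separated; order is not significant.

Stepwise |·|:
  S → 5
  T → 3
  R → 6
  γ[f; MIN(e)→b](R) → 4
  (T ⋈[c=b] γ[f; MIN(e)→b](R)) → 2
  (S ⋈[h=c] (T ⋈[c=b] γ[f; MIN(e)→b](R))) → 2
  ρ[d/b]((S ⋈[h=c] (T ⋈[c=b] γ[f; MIN(e)→b](R)))) → 2
  ρ[a/h](ρ[d/b]((S ⋈[h=c] (T ⋈[c=b] γ[f; MIN(e)→b](R))))) → 2

== RESULT ==
g | a | z | c | f | d
1 | 9 | p | 9 | 7 | 9
3 | 1 | p | 1 | 2 | 1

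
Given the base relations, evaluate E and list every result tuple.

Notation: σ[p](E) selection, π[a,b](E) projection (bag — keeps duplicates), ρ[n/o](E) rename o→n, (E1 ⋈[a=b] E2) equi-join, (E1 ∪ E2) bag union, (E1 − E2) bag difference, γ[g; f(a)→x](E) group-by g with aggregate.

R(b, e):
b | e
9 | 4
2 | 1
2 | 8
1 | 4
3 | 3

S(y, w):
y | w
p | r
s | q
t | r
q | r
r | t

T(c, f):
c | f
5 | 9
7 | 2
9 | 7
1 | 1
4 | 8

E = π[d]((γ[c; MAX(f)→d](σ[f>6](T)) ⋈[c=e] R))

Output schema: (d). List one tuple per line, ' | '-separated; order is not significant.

Per-node cardinality:
  T → 5
  σ[f>6](T) → 3
  γ[c; MAX(f)→d](σ[f>6](T)) → 3
  R → 5
  (γ[c; MAX(f)→d](σ[f>6](T)) ⋈[c=e] R) → 2
  π[d]((γ[c; MAX(f)→d](σ[f>6](T)) ⋈[c=e] R)) → 2

== RESULT ==
d
8
8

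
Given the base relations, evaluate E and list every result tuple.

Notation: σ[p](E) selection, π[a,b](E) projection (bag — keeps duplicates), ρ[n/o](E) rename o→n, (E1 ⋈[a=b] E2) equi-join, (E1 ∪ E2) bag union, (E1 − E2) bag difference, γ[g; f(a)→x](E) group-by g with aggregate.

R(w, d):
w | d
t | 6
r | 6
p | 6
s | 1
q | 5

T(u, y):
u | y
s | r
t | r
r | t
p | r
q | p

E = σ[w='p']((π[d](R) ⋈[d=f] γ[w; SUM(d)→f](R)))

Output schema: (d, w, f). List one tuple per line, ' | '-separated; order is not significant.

Subexpression sizes:
  R → 5
  π[d](R) → 5
  R → 5
  γ[w; SUM(d)→f](R) → 5
  (π[d](R) ⋈[d=f] γ[w; SUM(d)→f](R)) → 11
  σ[w='p']((π[d](R) ⋈[d=f] γ[w; SUM(d)→f](R))) → 3

== RESULT ==
d | w | f
6 | p | 6
6 | p | 6
6 | p | 6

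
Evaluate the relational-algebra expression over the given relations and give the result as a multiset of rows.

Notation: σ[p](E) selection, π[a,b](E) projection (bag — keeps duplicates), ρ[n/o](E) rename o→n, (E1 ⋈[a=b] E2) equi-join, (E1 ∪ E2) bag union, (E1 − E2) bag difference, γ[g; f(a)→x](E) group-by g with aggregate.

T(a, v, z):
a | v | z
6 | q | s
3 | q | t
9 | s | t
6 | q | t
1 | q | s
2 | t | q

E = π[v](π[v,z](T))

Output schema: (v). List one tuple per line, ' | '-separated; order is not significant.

Row counts bottom-up:
  T → 6
  π[v,z](T) → 6
  π[v](π[v,z](T)) → 6

== RESULT ==
v
q
q
q
q
s
t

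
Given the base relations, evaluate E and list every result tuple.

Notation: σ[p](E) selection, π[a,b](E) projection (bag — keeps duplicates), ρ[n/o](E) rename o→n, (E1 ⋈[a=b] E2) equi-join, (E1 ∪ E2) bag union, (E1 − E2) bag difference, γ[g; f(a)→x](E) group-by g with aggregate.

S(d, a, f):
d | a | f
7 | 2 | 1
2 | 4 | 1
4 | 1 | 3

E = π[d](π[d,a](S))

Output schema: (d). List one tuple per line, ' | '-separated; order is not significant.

Subexpression sizes:
  S → 3
  π[d,a](S) → 3
  π[d](π[d,a](S)) → 3

== RESULT ==
d
2
4
7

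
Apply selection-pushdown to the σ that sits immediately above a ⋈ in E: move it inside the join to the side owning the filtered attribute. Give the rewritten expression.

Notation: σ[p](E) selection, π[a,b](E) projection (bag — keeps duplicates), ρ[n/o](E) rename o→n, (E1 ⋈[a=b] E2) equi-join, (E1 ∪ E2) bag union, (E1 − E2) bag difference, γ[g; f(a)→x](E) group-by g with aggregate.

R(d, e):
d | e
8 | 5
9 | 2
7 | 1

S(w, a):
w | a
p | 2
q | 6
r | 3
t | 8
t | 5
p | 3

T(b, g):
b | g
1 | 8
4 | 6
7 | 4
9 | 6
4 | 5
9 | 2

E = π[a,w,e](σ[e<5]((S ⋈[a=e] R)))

σ filters on e, owned by the right side.
E' = π[a,w,e]((S ⋈[a=e] σ[e<5](R)))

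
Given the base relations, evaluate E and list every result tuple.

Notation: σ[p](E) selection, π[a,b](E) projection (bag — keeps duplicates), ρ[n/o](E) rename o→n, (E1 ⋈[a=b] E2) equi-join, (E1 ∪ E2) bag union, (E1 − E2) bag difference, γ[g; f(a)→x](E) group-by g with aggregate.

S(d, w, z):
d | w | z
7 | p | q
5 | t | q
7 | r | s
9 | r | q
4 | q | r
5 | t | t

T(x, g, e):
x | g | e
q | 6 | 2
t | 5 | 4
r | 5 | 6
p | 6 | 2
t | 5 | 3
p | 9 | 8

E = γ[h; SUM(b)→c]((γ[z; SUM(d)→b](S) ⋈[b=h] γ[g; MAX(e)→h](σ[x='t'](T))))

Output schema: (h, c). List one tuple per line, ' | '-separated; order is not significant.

Row counts bottom-up:
  S → 6
  γ[z; SUM(d)→b](S) → 4
  T → 6
  σ[x='t'](T) → 2
  γ[g; MAX(e)→h](σ[x='t'](T)) → 1
  (γ[z; SUM(d)→b](S) ⋈[b=h] γ[g; MAX(e)→h](σ[x='t'](T))) → 1
  γ[h; SUM(b)→c]((γ[z; SUM(d)→b](S) ⋈[b=h] γ[g; MAX(e)→h](σ[x='t'](T)))) → 1

== RESULT ==
h | c
4 | 4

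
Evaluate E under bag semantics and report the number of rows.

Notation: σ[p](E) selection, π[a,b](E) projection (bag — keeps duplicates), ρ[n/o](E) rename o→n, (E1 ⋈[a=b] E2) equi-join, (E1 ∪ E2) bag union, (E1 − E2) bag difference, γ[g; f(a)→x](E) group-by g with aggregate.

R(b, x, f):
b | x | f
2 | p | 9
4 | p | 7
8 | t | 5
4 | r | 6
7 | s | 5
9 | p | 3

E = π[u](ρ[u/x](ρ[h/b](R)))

Subexpression sizes:
  R → 6
  ρ[h/b](R) → 6
  ρ[u/x](ρ[h/b](R)) → 6
  π[u](ρ[u/x](ρ[h/b](R))) → 6

|E| = 6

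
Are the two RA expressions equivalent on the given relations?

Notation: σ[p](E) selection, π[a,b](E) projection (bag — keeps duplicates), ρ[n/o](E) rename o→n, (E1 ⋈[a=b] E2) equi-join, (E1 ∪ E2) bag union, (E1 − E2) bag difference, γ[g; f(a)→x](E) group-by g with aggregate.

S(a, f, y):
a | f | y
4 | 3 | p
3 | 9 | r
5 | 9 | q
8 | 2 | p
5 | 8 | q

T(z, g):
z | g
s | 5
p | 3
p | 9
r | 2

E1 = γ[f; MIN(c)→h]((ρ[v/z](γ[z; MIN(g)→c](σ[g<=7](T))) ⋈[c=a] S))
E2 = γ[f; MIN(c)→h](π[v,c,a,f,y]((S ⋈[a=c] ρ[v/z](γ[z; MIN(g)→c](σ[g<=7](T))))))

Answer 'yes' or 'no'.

E1 row counts bottom-up:
  T → 4
  σ[g<=7](T) → 3
  γ[z; MIN(g)→c](σ[g<=7](T)) → 3
  ρ[v/z](γ[z; MIN(g)→c](σ[g<=7](T))) → 3
  S → 5
  (ρ[v/z](γ[z; MIN(g)→c](σ[g<=7](T))) ⋈[c=a] S) → 3
  γ[f; MIN(c)→h]((ρ[v/z](γ[z; MIN(g)→c](σ[g<=7](T))) ⋈[c=a] S)) → 2
E2 row counts bottom-up:
  S → 5
  T → 4
  σ[g<=7](T) → 3
  γ[z; MIN(g)→c](σ[g<=7](T)) → 3
  ρ[v/z](γ[z; MIN(g)→c](σ[g<=7](T))) → 3
  (S ⋈[a=c] ρ[v/z](γ[z; MIN(g)→c](σ[g<=7](T)))) → 3
  π[v,c,a,f,y]((S ⋈[a=c] ρ[v/z](γ[z; MIN(g)→c](σ[g<=7](T))))) → 3
  γ[f; MIN(c)→h](π[v,c,a,f,y]((S ⋈[a=c] ρ[v/z](γ[z; MIN(g)→c](σ[g<=7](T)))))) → 2

E1 and E2 produce the same multiset:
f | h
8 | 5
9 | 3

yes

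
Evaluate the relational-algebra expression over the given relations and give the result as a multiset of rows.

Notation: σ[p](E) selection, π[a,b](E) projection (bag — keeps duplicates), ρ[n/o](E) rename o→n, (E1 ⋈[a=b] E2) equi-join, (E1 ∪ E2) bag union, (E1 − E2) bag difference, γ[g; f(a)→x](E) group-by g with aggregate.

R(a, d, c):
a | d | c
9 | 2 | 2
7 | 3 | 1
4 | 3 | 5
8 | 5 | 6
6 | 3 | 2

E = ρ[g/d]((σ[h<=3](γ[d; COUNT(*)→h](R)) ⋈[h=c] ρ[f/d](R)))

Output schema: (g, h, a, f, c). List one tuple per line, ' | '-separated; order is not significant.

Row counts bottom-up:
  R → 5
  γ[d; COUNT(*)→h](R) → 3
  σ[h<=3](γ[d; COUNT(*)→h](R)) → 3
  R → 5
  ρ[f/d](R) → 5
  (σ[h<=3](γ[d; COUNT(*)→h](R)) ⋈[h=c] ρ[f/d](R)) → 2
  ρ[g/d]((σ[h<=3](γ[d; COUNT(*)→h](R)) ⋈[h=c] ρ[f/d](R))) → 2

== RESULT ==
g | h | a | f | c
2 | 1 | 7 | 3 | 1
5 | 1 | 7 | 3 | 1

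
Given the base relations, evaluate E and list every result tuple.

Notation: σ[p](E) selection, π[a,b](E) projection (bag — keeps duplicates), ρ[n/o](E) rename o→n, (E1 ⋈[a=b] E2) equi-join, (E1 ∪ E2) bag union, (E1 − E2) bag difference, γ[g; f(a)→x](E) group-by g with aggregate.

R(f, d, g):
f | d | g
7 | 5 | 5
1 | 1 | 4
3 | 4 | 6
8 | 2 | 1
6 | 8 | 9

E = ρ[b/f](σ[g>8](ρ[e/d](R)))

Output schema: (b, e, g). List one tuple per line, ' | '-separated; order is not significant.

Row counts bottom-up:
  R → 5
  ρ[e/d](R) → 5
  σ[g>8](ρ[e/d](R)) → 1
  ρ[b/f](σ[g>8](ρ[e/d](R))) → 1

== RESULT ==
b | e | g
6 | 8 | 9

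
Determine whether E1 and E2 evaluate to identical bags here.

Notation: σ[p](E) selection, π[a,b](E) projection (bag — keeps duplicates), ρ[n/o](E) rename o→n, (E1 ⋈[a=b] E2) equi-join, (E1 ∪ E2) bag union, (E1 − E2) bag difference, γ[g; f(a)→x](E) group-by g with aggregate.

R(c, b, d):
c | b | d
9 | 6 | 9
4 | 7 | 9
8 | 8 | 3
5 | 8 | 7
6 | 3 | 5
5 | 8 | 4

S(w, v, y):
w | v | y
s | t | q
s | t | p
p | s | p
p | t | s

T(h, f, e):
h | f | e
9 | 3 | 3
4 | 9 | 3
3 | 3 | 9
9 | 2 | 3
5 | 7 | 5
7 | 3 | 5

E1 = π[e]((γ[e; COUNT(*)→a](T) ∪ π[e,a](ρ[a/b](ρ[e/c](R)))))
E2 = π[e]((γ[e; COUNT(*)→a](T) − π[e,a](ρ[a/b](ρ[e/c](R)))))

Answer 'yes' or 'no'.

E1 row counts bottom-up:
  T → 6
  γ[e; COUNT(*)→a](T) → 3
  R → 6
  ρ[e/c](R) → 6
  ρ[a/b](ρ[e/c](R)) → 6
  π[e,a](ρ[a/b](ρ[e/c](R))) → 6
  (γ[e; COUNT(*)→a](T) ∪ π[e,a](ρ[a/b](ρ[e/c](R)))) → 9
  π[e]((γ[e; COUNT(*)→a](T) ∪ π[e,a](ρ[a/b](ρ[e/c](R))))) → 9
E2 row counts bottom-up:
  T → 6
  γ[e; COUNT(*)→a](T) → 3
  R → 6
  ρ[e/c](R) → 6
  ρ[a/b](ρ[e/c](R)) → 6
  π[e,a](ρ[a/b](ρ[e/c](R))) → 6
  (γ[e; COUNT(*)→a](T) − π[e,a](ρ[a/b](ρ[e/c](R)))) → 3
  π[e]((γ[e; COUNT(*)→a](T) − π[e,a](ρ[a/b](ρ[e/c](R))))) → 3

E1 result:
e
3
4
5
5
5
6
8
9
9
E2 result:
e
3
5
9
Witness: (6,) appears 1× in E1 but 0× in E2.

no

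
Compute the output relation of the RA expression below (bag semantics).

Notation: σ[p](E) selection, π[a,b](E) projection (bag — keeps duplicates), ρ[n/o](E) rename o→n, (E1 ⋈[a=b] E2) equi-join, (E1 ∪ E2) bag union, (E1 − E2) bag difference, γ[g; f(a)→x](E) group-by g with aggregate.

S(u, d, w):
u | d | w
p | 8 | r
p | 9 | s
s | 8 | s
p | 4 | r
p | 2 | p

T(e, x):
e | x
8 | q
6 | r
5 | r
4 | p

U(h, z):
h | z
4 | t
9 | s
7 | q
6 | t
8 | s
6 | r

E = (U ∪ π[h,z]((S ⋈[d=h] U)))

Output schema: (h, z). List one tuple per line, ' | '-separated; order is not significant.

Subexpression sizes:
  U → 6
  S → 5
  U → 6
  (S ⋈[d=h] U) → 4
  π[h,z]((S ⋈[d=h] U)) → 4
  (U ∪ π[h,z]((S ⋈[d=h] U))) → 10

== RESULT ==
h | z
4 | t
4 | t
6 | r
6 | t
7 | q
8 | s
8 | s
8 | s
9 | s
9 | s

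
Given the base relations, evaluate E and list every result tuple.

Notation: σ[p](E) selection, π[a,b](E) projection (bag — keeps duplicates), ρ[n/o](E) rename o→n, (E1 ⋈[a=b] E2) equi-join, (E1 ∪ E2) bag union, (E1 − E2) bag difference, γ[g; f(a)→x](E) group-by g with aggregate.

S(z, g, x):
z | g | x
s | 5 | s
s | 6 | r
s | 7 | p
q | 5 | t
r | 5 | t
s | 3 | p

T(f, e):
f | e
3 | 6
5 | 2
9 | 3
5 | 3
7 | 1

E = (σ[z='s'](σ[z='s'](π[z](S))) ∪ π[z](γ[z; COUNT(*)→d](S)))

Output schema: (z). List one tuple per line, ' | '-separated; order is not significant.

Stepwise |·|:
  S → 6
  π[z](S) → 6
  σ[z='s'](π[z](S)) → 4
  σ[z='s'](σ[z='s'](π[z](S))) → 4
  S → 6
  γ[z; COUNT(*)→d](S) → 3
  π[z](γ[z; COUNT(*)→d](S)) → 3
  (σ[z='s'](σ[z='s'](π[z](S))) ∪ π[z](γ[z; COUNT(*)→d](S))) → 7

== RESULT ==
z
q
r
s
s
s
s
s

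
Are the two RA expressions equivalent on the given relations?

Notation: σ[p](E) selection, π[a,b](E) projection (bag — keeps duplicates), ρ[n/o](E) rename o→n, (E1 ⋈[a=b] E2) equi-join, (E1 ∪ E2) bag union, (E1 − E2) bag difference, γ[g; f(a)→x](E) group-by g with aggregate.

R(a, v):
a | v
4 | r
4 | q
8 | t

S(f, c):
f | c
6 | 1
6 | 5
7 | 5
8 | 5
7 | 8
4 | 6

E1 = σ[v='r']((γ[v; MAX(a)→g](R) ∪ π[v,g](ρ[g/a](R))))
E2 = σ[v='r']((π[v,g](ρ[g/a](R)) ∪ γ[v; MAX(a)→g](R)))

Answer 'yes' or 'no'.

E1 stepwise |·|:
  R → 3
  γ[v; MAX(a)→g](R) → 3
  R → 3
  ρ[g/a](R) → 3
  π[v,g](ρ[g/a](R)) → 3
  (γ[v; MAX(a)→g](R) ∪ π[v,g](ρ[g/a](R))) → 6
  σ[v='r']((γ[v; MAX(a)→g](R) ∪ π[v,g](ρ[g/a](R)))) → 2
E2 stepwise |·|:
  R → 3
  ρ[g/a](R) → 3
  π[v,g](ρ[g/a](R)) → 3
  R → 3
  γ[v; MAX(a)→g](R) → 3
  (π[v,g](ρ[g/a](R)) ∪ γ[v; MAX(a)→g](R)) → 6
  σ[v='r']((π[v,g](ρ[g/a](R)) ∪ γ[v; MAX(a)→g](R))) → 2

E1 and E2 produce the same multiset:
v | g
r | 4
r | 4

yes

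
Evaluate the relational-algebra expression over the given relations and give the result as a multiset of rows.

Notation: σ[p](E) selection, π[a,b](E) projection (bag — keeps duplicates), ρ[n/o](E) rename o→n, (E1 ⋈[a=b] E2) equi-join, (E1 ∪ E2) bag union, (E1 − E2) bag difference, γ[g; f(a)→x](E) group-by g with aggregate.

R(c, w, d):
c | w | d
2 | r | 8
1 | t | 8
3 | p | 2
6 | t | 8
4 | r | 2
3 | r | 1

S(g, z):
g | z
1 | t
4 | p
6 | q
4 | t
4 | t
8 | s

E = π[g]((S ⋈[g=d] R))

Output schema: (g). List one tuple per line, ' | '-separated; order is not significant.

Row counts bottom-up:
  S → 6
  R → 6
  (S ⋈[g=d] R) → 4
  π[g]((S ⋈[g=d] R)) → 4

== RESULT ==
g
1
8
8
8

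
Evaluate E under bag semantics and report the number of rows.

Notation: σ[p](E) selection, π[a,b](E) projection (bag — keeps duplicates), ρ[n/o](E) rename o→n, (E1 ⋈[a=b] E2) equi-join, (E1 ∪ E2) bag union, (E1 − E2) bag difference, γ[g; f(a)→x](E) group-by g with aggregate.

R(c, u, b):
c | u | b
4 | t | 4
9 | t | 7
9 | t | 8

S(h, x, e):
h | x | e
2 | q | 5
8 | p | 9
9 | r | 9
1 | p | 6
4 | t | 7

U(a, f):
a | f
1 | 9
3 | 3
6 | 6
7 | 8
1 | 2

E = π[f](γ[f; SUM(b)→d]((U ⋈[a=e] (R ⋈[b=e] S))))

Per-node cardinality:
  U → 5
  R → 3
  S → 5
  (R ⋈[b=e] S) → 1
  (U ⋈[a=e] (R ⋈[b=e] S)) → 1
  γ[f; SUM(b)→d]((U ⋈[a=e] (R ⋈[b=e] S))) → 1
  π[f](γ[f; SUM(b)→d]((U ⋈[a=e] (R ⋈[b=e] S)))) → 1

|E| = 1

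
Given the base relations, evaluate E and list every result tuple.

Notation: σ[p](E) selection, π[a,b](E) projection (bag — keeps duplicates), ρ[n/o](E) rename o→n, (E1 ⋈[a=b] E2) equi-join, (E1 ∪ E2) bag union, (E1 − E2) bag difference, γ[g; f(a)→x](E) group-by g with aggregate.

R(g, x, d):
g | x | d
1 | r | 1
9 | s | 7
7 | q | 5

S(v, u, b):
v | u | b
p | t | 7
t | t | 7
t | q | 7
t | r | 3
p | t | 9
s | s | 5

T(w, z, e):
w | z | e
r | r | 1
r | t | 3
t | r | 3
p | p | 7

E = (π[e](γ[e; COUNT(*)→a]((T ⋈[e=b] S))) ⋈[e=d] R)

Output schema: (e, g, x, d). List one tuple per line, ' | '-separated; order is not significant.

Per-node cardinality:
  T → 4
  S → 6
  (T ⋈[e=b] S) → 5
  γ[e; COUNT(*)→a]((T ⋈[e=b] S)) → 2
  π[e](γ[e; COUNT(*)→a]((T ⋈[e=b] S))) → 2
  R → 3
  (π[e](γ[e; COUNT(*)→a]((T ⋈[e=b] S))) ⋈[e=d] R) → 1

== RESULT ==
e | g | x | d
7 | 9 | s | 7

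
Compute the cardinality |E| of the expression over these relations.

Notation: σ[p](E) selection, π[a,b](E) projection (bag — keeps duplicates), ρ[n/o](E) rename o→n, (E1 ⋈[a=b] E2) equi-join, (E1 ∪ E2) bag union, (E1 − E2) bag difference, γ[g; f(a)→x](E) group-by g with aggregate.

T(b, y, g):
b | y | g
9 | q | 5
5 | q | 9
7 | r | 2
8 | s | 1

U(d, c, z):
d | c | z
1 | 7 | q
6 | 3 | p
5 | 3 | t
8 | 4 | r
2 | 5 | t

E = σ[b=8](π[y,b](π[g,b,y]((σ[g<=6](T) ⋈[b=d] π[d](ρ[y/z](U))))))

Per-node cardinality:
  T → 4
  σ[g<=6](T) → 3
  U → 5
  ρ[y/z](U) → 5
  π[d](ρ[y/z](U)) → 5
  (σ[g<=6](T) ⋈[b=d] π[d](ρ[y/z](U))) → 1
  π[g,b,y]((σ[g<=6](T) ⋈[b=d] π[d](ρ[y/z](U)))) → 1
  π[y,b](π[g,b,y]((σ[g<=6](T) ⋈[b=d] π[d](ρ[y/z](U))))) → 1
  σ[b=8](π[y,b](π[g,b,y]((σ[g<=6](T) ⋈[b=d] π[d](ρ[y/z](U)))))) → 1

|E| = 1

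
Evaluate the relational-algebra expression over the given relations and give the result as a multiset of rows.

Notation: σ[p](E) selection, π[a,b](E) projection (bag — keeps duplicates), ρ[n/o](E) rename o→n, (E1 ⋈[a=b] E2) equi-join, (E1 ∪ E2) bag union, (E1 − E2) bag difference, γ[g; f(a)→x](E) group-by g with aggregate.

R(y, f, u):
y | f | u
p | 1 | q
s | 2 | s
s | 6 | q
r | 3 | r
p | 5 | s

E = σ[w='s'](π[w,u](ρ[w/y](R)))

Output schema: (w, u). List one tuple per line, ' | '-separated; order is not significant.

Subexpression sizes:
  R → 5
  ρ[w/y](R) → 5
  π[w,u](ρ[w/y](R)) → 5
  σ[w='s'](π[w,u](ρ[w/y](R))) → 2

== RESULT ==
w | u
s | q
s | s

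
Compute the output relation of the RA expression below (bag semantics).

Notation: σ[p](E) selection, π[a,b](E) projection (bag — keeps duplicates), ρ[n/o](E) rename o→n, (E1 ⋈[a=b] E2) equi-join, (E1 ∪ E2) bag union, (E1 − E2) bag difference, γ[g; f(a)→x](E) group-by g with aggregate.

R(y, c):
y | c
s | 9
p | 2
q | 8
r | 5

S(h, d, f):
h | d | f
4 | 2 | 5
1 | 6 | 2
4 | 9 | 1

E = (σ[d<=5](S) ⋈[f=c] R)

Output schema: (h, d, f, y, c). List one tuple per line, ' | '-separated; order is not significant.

Stepwise |·|:
  S → 3
  σ[d<=5](S) → 1
  R → 4
  (σ[d<=5](S) ⋈[f=c] R) → 1

== RESULT ==
h | d | f | y | c
4 | 2 | 5 | r | 5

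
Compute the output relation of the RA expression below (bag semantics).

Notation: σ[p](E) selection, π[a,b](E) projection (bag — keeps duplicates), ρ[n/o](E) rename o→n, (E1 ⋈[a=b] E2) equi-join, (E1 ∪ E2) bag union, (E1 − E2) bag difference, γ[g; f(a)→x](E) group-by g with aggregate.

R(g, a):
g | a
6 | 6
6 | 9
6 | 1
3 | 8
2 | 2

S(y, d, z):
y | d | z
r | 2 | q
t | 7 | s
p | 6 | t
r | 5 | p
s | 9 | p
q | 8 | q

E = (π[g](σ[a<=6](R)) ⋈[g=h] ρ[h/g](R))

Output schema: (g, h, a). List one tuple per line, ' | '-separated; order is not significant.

Per-node cardinality:
  R → 5
  σ[a<=6](R) → 3
  π[g](σ[a<=6](R)) → 3
  R → 5
  ρ[h/g](R) → 5
  (π[g](σ[a<=6](R)) ⋈[g=h] ρ[h/g](R)) → 7

== RESULT ==
g | h | a
2 | 2 | 2
6 | 6 | 1
6 | 6 | 1
6 | 6 | 6
6 | 6 | 6
6 | 6 | 9
6 | 6 | 9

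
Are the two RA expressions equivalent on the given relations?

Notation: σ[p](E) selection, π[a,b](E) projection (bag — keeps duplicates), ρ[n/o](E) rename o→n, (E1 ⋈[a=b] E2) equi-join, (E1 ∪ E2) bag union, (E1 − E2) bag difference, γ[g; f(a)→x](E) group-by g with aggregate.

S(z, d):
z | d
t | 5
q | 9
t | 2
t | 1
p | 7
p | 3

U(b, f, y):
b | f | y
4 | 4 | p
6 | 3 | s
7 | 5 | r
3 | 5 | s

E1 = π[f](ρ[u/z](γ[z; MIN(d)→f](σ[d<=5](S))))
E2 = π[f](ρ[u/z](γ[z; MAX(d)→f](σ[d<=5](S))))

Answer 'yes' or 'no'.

E1 stepwise |·|:
  S → 6
  σ[d<=5](S) → 4
  γ[z; MIN(d)→f](σ[d<=5](S)) → 2
  ρ[u/z](γ[z; MIN(d)→f](σ[d<=5](S))) → 2
  π[f](ρ[u/z](γ[z; MIN(d)→f](σ[d<=5](S)))) → 2
E2 stepwise |·|:
  S → 6
  σ[d<=5](S) → 4
  γ[z; MAX(d)→f](σ[d<=5](S)) → 2
  ρ[u/z](γ[z; MAX(d)→f](σ[d<=5](S))) → 2
  π[f](ρ[u/z](γ[z; MAX(d)→f](σ[d<=5](S)))) → 2

E1 result:
f
1
3
E2 result:
f
3
5
Witness: (1,) appears 1× in E1 but 0× in E2.

no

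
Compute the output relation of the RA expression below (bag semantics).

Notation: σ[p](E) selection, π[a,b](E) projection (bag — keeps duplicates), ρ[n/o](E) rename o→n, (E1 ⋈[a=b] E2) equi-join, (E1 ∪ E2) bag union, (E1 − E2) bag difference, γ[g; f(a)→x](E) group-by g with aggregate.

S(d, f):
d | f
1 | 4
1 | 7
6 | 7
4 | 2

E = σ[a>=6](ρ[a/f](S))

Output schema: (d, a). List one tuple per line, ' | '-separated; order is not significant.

Per-node cardinality:
  S → 4
  ρ[a/f](S) → 4
  σ[a>=6](ρ[a/f](S)) → 2

== RESULT ==
d | a
1 | 7
6 | 7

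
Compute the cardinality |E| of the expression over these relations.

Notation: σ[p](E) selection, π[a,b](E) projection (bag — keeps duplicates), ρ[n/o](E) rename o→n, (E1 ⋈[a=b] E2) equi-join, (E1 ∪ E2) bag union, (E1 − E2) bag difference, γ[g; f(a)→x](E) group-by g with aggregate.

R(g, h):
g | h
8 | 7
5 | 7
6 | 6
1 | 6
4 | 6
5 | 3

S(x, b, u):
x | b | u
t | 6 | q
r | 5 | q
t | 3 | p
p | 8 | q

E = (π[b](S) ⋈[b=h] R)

Subexpression sizes:
  S → 4
  π[b](S) → 4
  R → 6
  (π[b](S) ⋈[b=h] R) → 4

|E| = 4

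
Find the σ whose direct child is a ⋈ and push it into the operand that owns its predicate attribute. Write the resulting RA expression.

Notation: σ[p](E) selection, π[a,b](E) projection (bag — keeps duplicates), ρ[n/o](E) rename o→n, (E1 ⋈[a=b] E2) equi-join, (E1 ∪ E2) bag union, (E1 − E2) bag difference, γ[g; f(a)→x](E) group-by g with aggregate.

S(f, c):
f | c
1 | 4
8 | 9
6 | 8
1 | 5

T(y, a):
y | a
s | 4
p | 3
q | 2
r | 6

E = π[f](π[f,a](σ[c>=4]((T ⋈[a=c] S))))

σ filters on c, owned by the right side.
E' = π[f](π[f,a]((T ⋈[a=c] σ[c>=4](S))))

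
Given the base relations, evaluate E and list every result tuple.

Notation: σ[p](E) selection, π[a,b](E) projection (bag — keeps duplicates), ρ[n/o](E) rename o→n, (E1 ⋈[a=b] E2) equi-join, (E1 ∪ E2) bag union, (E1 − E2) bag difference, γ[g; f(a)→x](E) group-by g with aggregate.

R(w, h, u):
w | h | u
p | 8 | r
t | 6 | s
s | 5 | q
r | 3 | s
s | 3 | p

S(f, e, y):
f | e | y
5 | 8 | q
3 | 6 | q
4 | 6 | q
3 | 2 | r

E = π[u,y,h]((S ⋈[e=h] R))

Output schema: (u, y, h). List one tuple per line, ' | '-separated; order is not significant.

Subexpression sizes:
  S → 4
  R → 5
  (S ⋈[e=h] R) → 3
  π[u,y,h]((S ⋈[e=h] R)) → 3

== RESULT ==
u | y | h
r | q | 8
s | q | 6
s | q | 6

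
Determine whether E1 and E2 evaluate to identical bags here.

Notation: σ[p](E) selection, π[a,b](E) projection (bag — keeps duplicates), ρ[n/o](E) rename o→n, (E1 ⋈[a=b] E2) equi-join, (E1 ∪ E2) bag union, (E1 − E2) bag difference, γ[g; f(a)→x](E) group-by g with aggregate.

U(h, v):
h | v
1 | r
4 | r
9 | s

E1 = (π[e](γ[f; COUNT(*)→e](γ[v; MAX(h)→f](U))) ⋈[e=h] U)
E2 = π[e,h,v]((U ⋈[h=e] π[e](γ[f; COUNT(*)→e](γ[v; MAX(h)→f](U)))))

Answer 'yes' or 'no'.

E1 stepwise |·|:
  U → 3
  γ[v; MAX(h)→f](U) → 2
  γ[f; COUNT(*)→e](γ[v; MAX(h)→f](U)) → 2
  π[e](γ[f; COUNT(*)→e](γ[v; MAX(h)→f](U))) → 2
  U → 3
  (π[e](γ[f; COUNT(*)→e](γ[v; MAX(h)→f](U))) ⋈[e=h] U) → 2
E2 stepwise |·|:
  U → 3
  U → 3
  γ[v; MAX(h)→f](U) → 2
  γ[f; COUNT(*)→e](γ[v; MAX(h)→f](U)) → 2
  π[e](γ[f; COUNT(*)→e](γ[v; MAX(h)→f](U))) → 2
  (U ⋈[h=e] π[e](γ[f; COUNT(*)→e](γ[v; MAX(h)→f](U)))) → 2
  π[e,h,v]((U ⋈[h=e] π[e](γ[f; COUNT(*)→e](γ[v; MAX(h)→f](U))))) → 2

E1 and E2 produce the same multiset:
e | h | v
1 | 1 | r
1 | 1 | r

yes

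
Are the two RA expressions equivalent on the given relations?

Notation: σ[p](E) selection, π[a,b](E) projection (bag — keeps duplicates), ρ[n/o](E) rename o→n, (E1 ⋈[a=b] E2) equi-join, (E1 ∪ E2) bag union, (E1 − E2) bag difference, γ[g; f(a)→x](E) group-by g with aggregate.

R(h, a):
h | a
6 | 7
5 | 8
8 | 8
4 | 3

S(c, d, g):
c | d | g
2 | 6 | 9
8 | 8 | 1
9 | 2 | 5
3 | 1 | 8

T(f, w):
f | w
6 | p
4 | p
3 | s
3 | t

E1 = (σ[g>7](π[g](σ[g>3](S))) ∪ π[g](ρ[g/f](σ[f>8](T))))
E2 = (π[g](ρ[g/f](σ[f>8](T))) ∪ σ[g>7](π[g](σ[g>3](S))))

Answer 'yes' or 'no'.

E1 stepwise |·|:
  S → 4
  σ[g>3](S) → 3
  π[g](σ[g>3](S)) → 3
  σ[g>7](π[g](σ[g>3](S))) → 2
  T → 4
  σ[f>8](T) → 0
  ρ[g/f](σ[f>8](T)) → 0
  π[g](ρ[g/f](σ[f>8](T))) → 0
  (σ[g>7](π[g](σ[g>3](S))) ∪ π[g](ρ[g/f](σ[f>8](T)))) → 2
E2 stepwise |·|:
  T → 4
  σ[f>8](T) → 0
  ρ[g/f](σ[f>8](T)) → 0
  π[g](ρ[g/f](σ[f>8](T))) → 0
  S → 4
  σ[g>3](S) → 3
  π[g](σ[g>3](S)) → 3
  σ[g>7](π[g](σ[g>3](S))) → 2
  (π[g](ρ[g/f](σ[f>8](T))) ∪ σ[g>7](π[g](σ[g>3](S)))) → 2

E1 and E2 produce the same multiset:
g
8
9

yes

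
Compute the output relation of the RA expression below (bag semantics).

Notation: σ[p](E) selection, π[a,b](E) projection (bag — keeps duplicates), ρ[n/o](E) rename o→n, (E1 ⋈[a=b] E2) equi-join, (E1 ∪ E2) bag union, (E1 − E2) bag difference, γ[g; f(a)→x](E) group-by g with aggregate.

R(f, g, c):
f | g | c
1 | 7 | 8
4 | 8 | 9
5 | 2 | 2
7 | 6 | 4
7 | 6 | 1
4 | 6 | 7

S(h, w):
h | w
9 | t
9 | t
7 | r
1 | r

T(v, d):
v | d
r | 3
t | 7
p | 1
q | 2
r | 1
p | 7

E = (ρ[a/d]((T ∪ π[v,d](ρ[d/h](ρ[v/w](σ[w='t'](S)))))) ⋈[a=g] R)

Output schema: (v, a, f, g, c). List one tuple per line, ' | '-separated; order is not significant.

Per-node cardinality:
  T → 6
  S → 4
  σ[w='t'](S) → 2
  ρ[v/w](σ[w='t'](S)) → 2
  ρ[d/h](ρ[v/w](σ[w='t'](S))) → 2
  π[v,d](ρ[d/h](ρ[v/w](σ[w='t'](S)))) → 2
  (T ∪ π[v,d](ρ[d/h](ρ[v/w](σ[w='t'](S))))) → 8
  ρ[a/d]((T ∪ π[v,d](ρ[d/h](ρ[v/w](σ[w='t'](S)))))) → 8
  R → 6
  (ρ[a/d]((T ∪ π[v,d](ρ[d/h](ρ[v/w](σ[w='t'](S)))))) ⋈[a=g] R) → 3

== RESULT ==
v | a | f | g | c
p | 7 | 1 | 7 | 8
q | 2 | 5 | 2 | 2
t | 7 | 1 | 7 | 8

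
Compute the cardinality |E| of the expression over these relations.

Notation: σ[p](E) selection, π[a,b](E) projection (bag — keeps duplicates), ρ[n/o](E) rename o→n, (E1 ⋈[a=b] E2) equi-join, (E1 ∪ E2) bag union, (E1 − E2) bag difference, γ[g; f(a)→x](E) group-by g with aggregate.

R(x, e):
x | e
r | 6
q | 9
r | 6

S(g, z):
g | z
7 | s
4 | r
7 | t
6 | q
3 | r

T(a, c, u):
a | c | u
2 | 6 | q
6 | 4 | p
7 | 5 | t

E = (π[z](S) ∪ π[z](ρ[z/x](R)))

Per-node cardinality:
  S → 5
  π[z](S) → 5
  R → 3
  ρ[z/x](R) → 3
  π[z](ρ[z/x](R)) → 3
  (π[z](S) ∪ π[z](ρ[z/x](R))) → 8

|E| = 8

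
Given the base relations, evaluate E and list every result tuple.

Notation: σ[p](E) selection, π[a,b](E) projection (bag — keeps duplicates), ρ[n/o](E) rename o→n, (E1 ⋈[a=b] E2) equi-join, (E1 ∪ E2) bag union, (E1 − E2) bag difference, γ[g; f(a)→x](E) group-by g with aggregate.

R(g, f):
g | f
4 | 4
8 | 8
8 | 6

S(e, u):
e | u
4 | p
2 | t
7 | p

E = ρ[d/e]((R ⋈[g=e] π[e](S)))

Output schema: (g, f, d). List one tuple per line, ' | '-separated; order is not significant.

Row counts bottom-up:
  R → 3
  S → 3
  π[e](S) → 3
  (R ⋈[g=e] π[e](S)) → 1
  ρ[d/e]((R ⋈[g=e] π[e](S))) → 1

== RESULT ==
g | f | d
4 | 4 | 4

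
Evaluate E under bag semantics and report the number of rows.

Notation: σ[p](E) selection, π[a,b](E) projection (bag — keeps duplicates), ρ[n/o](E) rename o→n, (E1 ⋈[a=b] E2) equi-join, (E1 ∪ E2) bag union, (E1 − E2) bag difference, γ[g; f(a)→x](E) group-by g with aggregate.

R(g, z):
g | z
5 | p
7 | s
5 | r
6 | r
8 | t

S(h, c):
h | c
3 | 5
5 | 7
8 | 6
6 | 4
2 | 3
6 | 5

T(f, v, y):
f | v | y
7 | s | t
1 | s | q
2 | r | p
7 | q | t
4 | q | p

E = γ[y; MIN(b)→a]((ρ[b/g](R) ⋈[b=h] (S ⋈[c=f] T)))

Subexpression sizes:
  R → 5
  ρ[b/g](R) → 5
  S → 6
  T → 5
  (S ⋈[c=f] T) → 3
  (ρ[b/g](R) ⋈[b=h] (S ⋈[c=f] T)) → 5
  γ[y; MIN(b)→a]((ρ[b/g](R) ⋈[b=h] (S ⋈[c=f] T))) → 2

|E| = 2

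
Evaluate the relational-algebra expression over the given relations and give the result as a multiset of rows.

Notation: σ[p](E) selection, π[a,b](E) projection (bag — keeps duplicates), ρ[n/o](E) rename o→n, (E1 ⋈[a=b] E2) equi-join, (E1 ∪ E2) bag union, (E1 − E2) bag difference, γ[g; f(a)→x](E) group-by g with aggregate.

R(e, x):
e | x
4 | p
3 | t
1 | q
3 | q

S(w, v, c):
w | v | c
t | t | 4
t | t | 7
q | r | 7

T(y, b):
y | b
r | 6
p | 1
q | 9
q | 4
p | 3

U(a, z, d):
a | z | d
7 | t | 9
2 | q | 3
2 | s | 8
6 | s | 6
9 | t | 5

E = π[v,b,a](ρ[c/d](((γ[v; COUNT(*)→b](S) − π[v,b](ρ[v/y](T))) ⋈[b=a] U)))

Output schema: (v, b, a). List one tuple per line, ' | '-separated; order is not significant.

Stepwise |·|:
  S → 3
  γ[v; COUNT(*)→b](S) → 2
  T → 5
  ρ[v/y](T) → 5
  π[v,b](ρ[v/y](T)) → 5
  (γ[v; COUNT(*)→b](S) − π[v,b](ρ[v/y](T))) → 2
  U → 5
  ((γ[v; COUNT(*)→b](S) − π[v,b](ρ[v/y](T))) ⋈[b=a] U) → 2
  ρ[c/d](((γ[v; COUNT(*)→b](S) − π[v,b](ρ[v/y](T))) ⋈[b=a] U)) → 2
  π[v,b,a](ρ[c/d](((γ[v; COUNT(*)→b](S) − π[v,b](ρ[v/y](T))) ⋈[b=a] U))) → 2

== RESULT ==
v | b | a
t | 2 | 2
t | 2 | 2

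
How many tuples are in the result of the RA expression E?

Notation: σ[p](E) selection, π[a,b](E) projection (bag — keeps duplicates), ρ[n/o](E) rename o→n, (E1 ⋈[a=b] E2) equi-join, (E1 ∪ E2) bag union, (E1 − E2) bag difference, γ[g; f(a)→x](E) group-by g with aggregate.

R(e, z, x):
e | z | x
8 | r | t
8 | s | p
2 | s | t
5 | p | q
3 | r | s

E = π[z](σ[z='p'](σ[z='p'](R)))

Per-node cardinality:
  R → 5
  σ[z='p'](R) → 1
  σ[z='p'](σ[z='p'](R)) → 1
  π[z](σ[z='p'](σ[z='p'](R))) → 1

|E| = 1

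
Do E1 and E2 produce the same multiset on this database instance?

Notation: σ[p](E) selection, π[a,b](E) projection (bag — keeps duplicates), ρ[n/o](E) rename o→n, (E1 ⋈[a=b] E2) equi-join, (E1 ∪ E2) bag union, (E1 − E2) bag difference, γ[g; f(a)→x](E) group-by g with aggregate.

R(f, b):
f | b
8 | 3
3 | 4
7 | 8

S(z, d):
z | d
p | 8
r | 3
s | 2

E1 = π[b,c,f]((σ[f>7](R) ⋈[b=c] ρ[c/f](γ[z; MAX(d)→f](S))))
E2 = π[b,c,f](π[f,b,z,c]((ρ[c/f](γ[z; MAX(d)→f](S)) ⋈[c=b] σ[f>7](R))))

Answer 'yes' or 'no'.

E1 per-node cardinality:
  R → 3
  σ[f>7](R) → 1
  S → 3
  γ[z; MAX(d)→f](S) → 3
  ρ[c/f](γ[z; MAX(d)→f](S)) → 3
  (σ[f>7](R) ⋈[b=c] ρ[c/f](γ[z; MAX(d)→f](S))) → 1
  π[b,c,f]((σ[f>7](R) ⋈[b=c] ρ[c/f](γ[z; MAX(d)→f](S)))) → 1
E2 per-node cardinality:
  S → 3
  γ[z; MAX(d)→f](S) → 3
  ρ[c/f](γ[z; MAX(d)→f](S)) → 3
  R → 3
  σ[f>7](R) → 1
  (ρ[c/f](γ[z; MAX(d)→f](S)) ⋈[c=b] σ[f>7](R)) → 1
  π[f,b,z,c]((ρ[c/f](γ[z; MAX(d)→f](S)) ⋈[c=b] σ[f>7](R))) → 1
  π[b,c,f](π[f,b,z,c]((ρ[c/f](γ[z; MAX(d)→f](S)) ⋈[c=b] σ[f>7](R)))) → 1

E1 and E2 produce the same multiset:
b | c | f
3 | 3 | 8

yes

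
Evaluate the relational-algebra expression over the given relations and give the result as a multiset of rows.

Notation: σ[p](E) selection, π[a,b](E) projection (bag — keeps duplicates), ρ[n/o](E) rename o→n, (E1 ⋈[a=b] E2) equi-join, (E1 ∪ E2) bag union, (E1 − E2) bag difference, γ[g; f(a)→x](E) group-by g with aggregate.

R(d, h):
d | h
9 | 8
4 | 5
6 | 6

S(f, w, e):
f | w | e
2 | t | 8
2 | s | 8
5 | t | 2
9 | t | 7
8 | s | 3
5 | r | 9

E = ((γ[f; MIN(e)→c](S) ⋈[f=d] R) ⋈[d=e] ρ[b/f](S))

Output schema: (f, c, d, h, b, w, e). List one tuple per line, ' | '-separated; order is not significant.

Subexpression sizes:
  S → 6
  γ[f; MIN(e)→c](S) → 4
  R → 3
  (γ[f; MIN(e)→c](S) ⋈[f=d] R) → 1
  S → 6
  ρ[b/f](S) → 6
  ((γ[f; MIN(e)→c](S) ⋈[f=d] R) ⋈[d=e] ρ[b/f](S)) → 1

== RESULT ==
f | c | d | h | b | w | e
9 | 7 | 9 | 8 | 5 | r | 9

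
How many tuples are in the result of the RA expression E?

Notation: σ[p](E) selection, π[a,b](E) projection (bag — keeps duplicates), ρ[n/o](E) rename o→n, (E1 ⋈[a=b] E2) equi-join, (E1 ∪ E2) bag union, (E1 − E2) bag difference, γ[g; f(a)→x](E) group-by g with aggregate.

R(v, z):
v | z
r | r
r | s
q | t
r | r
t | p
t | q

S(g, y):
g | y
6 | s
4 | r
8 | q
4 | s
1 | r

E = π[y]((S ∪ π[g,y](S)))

Stepwise |·|:
  S → 5
  S → 5
  π[g,y](S) → 5
  (S ∪ π[g,y](S)) → 10
  π[y]((S ∪ π[g,y](S))) → 10

|E| = 10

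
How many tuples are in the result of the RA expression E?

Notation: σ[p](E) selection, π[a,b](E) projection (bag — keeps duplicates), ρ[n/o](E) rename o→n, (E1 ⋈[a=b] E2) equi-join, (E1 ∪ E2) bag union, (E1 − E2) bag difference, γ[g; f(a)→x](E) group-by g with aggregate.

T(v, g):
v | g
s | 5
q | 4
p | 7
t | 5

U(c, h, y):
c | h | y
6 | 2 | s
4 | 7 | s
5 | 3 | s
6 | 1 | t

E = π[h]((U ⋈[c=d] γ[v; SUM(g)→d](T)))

Per-node cardinality:
  U → 4
  T → 4
  γ[v; SUM(g)→d](T) → 4
  (U ⋈[c=d] γ[v; SUM(g)→d](T)) → 3
  π[h]((U ⋈[c=d] γ[v; SUM(g)→d](T))) → 3

|E| = 3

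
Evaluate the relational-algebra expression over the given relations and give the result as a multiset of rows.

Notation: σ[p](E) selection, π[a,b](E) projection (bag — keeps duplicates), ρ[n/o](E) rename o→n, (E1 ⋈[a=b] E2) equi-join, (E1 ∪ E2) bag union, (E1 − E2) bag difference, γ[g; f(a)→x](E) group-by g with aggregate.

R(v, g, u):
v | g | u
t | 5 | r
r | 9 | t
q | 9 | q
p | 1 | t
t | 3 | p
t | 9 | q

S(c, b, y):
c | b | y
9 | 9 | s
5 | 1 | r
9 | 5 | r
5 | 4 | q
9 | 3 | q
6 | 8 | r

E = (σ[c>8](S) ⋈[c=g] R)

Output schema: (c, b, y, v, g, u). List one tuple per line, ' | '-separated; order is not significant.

Row counts bottom-up:
  S → 6
  σ[c>8](S) → 3
  R → 6
  (σ[c>8](S) ⋈[c=g] R) → 9

== RESULT ==
c | b | y | v | g | u
9 | 3 | q | q | 9 | q
9 | 3 | q | r | 9 | t
9 | 3 | q | t | 9 | q
9 | 5 | r | q | 9 | q
9 | 5 | r | r | 9 | t
9 | 5 | r | t | 9 | q
9 | 9 | s | q | 9 | q
9 | 9 | s | r | 9 | t
9 | 9 | s | t | 9 | q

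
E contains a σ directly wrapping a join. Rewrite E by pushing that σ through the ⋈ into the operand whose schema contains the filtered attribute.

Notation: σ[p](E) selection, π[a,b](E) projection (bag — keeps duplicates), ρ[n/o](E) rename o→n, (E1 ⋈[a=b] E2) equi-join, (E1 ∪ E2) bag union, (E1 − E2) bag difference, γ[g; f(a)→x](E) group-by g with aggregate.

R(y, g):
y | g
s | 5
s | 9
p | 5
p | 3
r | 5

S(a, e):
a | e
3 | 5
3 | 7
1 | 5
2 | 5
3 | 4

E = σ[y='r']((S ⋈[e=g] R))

σ filters on y, owned by the right side.
E' = (S ⋈[e=g] σ[y='r'](R))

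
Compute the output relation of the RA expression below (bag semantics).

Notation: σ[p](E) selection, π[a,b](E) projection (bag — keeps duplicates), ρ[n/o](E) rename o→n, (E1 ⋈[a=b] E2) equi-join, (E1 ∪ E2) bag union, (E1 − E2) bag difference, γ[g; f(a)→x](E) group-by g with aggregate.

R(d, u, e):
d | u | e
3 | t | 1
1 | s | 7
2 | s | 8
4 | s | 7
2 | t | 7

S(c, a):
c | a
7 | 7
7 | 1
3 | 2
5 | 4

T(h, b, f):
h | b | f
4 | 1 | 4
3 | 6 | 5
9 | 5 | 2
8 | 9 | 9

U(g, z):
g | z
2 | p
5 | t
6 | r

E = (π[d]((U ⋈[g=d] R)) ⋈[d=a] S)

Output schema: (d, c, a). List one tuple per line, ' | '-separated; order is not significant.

Subexpression sizes:
  U → 3
  R → 5
  (U ⋈[g=d] R) → 2
  π[d]((U ⋈[g=d] R)) → 2
  S → 4
  (π[d]((U ⋈[g=d] R)) ⋈[d=a] S) → 2

== RESULT ==
d | c | a
2 | 3 | 2
2 | 3 | 2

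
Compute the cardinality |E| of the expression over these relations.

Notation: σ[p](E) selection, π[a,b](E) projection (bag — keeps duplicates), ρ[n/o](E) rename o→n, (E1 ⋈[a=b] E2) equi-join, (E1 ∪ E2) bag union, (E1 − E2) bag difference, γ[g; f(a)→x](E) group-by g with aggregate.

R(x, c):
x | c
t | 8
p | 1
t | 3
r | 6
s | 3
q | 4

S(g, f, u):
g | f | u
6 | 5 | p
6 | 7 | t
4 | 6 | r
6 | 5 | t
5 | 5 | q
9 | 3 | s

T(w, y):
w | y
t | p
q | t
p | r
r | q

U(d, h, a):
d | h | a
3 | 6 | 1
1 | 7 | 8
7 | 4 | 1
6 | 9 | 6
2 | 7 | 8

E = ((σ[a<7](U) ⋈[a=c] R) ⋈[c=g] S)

Stepwise |·|:
  U → 5
  σ[a<7](U) → 3
  R → 6
  (σ[a<7](U) ⋈[a=c] R) → 3
  S → 6
  ((σ[a<7](U) ⋈[a=c] R) ⋈[c=g] S) → 3

|E| = 3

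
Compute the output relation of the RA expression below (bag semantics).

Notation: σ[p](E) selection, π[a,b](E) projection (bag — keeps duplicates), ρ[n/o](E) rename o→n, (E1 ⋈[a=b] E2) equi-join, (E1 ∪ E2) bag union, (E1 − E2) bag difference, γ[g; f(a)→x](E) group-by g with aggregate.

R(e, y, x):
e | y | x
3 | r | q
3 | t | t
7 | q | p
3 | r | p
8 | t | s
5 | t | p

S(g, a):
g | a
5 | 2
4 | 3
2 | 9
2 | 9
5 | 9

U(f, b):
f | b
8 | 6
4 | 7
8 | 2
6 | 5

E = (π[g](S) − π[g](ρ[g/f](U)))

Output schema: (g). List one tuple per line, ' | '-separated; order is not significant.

Row counts bottom-up:
  S → 5
  π[g](S) → 5
  U → 4
  ρ[g/f](U) → 4
  π[g](ρ[g/f](U)) → 4
  (π[g](S) − π[g](ρ[g/f](U))) → 4

== RESULT ==
g
2
2
5
5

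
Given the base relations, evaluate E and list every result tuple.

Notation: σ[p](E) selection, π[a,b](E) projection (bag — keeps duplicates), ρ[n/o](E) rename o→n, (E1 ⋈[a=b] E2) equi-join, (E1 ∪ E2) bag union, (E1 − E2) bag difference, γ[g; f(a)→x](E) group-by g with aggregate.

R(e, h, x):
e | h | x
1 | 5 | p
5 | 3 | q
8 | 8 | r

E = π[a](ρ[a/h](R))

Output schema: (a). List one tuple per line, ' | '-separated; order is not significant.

Stepwise |·|:
  R → 3
  ρ[a/h](R) → 3
  π[a](ρ[a/h](R)) → 3

== RESULT ==
a
3
5
8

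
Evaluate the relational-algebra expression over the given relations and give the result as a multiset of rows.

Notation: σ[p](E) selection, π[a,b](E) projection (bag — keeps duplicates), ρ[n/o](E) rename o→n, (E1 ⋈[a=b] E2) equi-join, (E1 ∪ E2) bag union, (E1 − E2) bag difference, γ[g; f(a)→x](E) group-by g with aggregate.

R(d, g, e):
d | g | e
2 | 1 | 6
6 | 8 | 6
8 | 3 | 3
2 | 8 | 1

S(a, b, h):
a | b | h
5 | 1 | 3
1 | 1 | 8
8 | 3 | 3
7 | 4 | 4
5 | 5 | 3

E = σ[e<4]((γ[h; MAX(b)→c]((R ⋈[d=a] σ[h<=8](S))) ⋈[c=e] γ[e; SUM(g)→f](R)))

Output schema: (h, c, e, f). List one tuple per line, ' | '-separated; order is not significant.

Per-node cardinality:
  R → 4
  S → 5
  σ[h<=8](S) → 5
  (R ⋈[d=a] σ[h<=8](S)) → 1
  γ[h; MAX(b)→c]((R ⋈[d=a] σ[h<=8](S))) → 1
  R → 4
  γ[e; SUM(g)→f](R) → 3
  (γ[h; MAX(b)→c]((R ⋈[d=a] σ[h<=8](S))) ⋈[c=e] γ[e; SUM(g)→f](R)) → 1
  σ[e<4]((γ[h; MAX(b)→c]((R ⋈[d=a] σ[h<=8](S))) ⋈[c=e] γ[e; SUM(g)→f](R))) → 1

== RESULT ==
h | c | e | f
3 | 3 | 3 | 3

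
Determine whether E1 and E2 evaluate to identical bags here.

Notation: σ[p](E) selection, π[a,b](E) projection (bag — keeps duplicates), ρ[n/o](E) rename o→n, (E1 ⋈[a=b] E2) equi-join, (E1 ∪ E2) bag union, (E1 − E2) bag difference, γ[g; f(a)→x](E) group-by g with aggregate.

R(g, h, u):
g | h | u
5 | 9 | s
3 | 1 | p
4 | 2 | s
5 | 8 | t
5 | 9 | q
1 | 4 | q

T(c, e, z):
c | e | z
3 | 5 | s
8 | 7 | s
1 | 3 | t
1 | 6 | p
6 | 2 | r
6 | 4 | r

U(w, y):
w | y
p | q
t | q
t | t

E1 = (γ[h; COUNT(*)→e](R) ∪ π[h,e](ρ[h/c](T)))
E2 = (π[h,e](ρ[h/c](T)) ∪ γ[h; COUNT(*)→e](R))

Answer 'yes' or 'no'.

E1 subexpression sizes:
  R → 6
  γ[h; COUNT(*)→e](R) → 5
  T → 6
  ρ[h/c](T) → 6
  π[h,e](ρ[h/c](T)) → 6
  (γ[h; COUNT(*)→e](R) ∪ π[h,e](ρ[h/c](T))) → 11
E2 subexpression sizes:
  T → 6
  ρ[h/c](T) → 6
  π[h,e](ρ[h/c](T)) → 6
  R → 6
  γ[h; COUNT(*)→e](R) → 5
  (π[h,e](ρ[h/c](T)) ∪ γ[h; COUNT(*)→e](R)) → 11

E1 and E2 produce the same multiset:
h | e
1 | 1
1 | 3
1 | 6
2 | 1
3 | 5
4 | 1
6 | 2
6 | 4
8 | 1
8 | 7
9 | 2

yes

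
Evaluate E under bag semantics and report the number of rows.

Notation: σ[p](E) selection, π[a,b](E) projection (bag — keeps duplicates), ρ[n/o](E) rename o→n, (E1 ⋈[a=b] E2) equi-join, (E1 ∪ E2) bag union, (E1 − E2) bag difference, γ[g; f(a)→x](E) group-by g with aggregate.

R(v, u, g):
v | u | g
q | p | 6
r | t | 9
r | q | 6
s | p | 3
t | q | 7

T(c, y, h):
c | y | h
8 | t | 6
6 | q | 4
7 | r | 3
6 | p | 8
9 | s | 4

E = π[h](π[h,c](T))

Subexpression sizes:
  T → 5
  π[h,c](T) → 5
  π[h](π[h,c](T)) → 5

|E| = 5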